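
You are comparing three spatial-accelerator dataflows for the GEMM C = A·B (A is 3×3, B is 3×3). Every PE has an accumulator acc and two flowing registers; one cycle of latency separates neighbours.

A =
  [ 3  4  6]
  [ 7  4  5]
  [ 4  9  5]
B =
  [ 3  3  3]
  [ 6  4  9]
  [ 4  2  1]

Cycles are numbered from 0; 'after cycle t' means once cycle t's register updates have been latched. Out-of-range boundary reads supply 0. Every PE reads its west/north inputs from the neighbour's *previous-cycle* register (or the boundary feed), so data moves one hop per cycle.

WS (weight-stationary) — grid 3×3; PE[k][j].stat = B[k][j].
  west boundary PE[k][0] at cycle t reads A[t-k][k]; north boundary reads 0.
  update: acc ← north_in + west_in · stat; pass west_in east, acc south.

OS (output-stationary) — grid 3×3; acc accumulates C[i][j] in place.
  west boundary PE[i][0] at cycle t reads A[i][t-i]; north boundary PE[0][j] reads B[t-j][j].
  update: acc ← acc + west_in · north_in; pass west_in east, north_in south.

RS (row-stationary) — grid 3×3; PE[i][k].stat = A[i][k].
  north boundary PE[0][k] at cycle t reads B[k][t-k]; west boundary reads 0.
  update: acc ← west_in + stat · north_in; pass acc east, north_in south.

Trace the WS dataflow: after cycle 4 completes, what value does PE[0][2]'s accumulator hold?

Tracing WS — 3×3 array, target PE[0][2]:
  [0] (0,1) acc=0 (h:0 v:0)
  [0] (0,2) acc=0 (h:0 v:0)
  [1] (0,1) acc=9 (h:3 v:9)
  [1] (0,2) acc=0 (h:0 v:0)
  [2] (0,1) acc=21 (h:7 v:21)
  [2] (0,2) acc=9 (h:3 v:9)
  [3] (0,1) acc=12 (h:4 v:12)
  [3] (0,2) acc=21 (h:7 v:21)
  [4] (0,1) acc=0 (h:0 v:0)
  [4] (0,2) acc=12 (h:4 v:12)

PE[0][2].acc = 12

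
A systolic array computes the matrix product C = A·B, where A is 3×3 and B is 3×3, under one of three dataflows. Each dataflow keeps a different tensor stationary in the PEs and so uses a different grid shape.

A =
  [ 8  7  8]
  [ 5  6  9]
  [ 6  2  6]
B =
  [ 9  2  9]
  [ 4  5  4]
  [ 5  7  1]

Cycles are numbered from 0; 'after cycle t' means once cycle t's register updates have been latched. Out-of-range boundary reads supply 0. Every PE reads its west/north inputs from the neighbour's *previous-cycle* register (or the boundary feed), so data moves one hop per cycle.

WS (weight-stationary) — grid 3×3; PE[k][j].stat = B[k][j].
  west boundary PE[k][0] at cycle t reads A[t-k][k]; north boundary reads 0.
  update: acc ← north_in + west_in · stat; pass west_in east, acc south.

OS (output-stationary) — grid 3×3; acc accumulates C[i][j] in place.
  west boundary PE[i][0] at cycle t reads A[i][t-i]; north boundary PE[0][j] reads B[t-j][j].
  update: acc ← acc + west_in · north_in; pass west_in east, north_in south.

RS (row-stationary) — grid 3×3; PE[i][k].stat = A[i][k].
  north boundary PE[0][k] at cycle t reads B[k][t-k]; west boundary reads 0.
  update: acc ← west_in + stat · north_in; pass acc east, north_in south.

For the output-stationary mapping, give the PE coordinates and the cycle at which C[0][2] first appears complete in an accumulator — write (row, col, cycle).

(row, col, cycle) = (0, 2, 4)

OS — PE[0][2] is where C[0][2] collects:
  [0] (0,2) acc=0 (h:0 v:0)
  [1] (0,2) acc=0 (h:0 v:0)
  [2] (0,2) acc=72 (h:8 v:9)
  [3] (0,2) acc=100 (h:7 v:4)
  [4] (0,2) acc=108 (h:8 v:1)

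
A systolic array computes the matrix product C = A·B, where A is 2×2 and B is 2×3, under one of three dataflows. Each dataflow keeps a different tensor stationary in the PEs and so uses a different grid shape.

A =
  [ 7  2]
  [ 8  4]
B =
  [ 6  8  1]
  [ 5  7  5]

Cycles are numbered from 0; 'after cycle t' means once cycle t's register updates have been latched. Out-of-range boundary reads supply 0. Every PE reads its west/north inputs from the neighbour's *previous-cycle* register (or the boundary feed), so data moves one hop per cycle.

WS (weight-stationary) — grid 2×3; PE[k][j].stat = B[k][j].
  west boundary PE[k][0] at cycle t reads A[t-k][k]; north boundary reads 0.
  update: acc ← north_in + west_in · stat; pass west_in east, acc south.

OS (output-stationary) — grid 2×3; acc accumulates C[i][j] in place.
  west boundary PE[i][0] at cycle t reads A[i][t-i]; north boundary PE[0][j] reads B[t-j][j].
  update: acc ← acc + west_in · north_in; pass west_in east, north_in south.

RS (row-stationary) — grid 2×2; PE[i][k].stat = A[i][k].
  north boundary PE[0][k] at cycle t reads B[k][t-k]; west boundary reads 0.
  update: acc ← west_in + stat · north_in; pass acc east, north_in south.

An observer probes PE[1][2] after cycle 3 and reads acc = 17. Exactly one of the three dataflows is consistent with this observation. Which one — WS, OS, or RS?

Under WS (2×3), PE[1][2]:
  [0] (1,2) acc=0 (h:0 v:0)
  [1] (1,2) acc=0 (h:0 v:0)
  [2] (1,2) acc=0 (h:0 v:0)
  [3] (1,2) acc=17 (h:2 v:17)
Under OS (2×3), PE[1][2]:
  [0] (1,2) acc=0 (h:0 v:0)
  [1] (1,2) acc=0 (h:0 v:0)
  [2] (1,2) acc=0 (h:0 v:0)
  [3] (1,2) acc=8 (h:8 v:1)
RS: PE[1][2] is outside its 2×2 grid.

dataflow = WS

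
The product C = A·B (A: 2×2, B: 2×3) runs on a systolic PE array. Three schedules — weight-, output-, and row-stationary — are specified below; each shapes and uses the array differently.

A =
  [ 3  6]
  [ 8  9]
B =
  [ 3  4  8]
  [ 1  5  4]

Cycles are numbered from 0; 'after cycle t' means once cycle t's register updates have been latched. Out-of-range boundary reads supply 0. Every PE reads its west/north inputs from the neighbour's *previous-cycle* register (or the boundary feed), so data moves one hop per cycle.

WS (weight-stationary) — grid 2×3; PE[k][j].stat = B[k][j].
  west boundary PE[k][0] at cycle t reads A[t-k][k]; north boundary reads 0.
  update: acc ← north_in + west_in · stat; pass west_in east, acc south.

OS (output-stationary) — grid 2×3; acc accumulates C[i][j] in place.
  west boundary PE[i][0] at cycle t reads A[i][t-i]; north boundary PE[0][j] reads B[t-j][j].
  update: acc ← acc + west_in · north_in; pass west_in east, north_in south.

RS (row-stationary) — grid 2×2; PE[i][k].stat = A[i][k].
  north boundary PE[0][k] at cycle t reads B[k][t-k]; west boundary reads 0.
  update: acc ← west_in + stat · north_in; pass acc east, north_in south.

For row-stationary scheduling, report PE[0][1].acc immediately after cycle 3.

PE[0][1].acc = 48

Tracing RS — 2×2 array, target PE[0][1]:
  t=0 PE[0][0]: acc=9 h=9 v=3
  t=0 PE[0][1]: acc=0 h=0 v=0
  t=1 PE[0][0]: acc=12 h=12 v=4
  t=1 PE[0][1]: acc=15 h=15 v=1
  t=2 PE[0][0]: acc=24 h=24 v=8
  t=2 PE[0][1]: acc=42 h=42 v=5
  t=3 PE[0][0]: acc=0 h=0 v=0
  t=3 PE[0][1]: acc=48 h=48 v=4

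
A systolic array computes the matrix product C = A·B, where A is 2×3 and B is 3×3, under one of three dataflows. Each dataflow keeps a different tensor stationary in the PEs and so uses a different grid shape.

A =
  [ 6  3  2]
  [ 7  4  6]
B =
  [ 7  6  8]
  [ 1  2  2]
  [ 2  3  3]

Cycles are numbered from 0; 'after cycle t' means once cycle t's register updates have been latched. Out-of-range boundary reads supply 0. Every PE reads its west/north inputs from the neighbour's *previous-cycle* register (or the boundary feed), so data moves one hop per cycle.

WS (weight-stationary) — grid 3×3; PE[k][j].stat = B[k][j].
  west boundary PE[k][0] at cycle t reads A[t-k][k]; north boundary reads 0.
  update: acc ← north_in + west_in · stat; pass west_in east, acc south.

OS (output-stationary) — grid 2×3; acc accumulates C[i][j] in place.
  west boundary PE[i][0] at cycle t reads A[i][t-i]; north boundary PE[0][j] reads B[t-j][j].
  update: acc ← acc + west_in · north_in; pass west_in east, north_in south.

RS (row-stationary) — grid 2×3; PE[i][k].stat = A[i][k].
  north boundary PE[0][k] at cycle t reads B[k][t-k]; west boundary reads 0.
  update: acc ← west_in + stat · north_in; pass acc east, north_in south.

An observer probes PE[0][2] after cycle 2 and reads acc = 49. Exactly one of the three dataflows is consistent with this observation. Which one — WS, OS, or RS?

dataflow = RS

Under WS (3×3), PE[0][2]:
  0: (0,2).acc=0  regs=<0,0>
  1: (0,2).acc=0  regs=<0,0>
  2: (0,2).acc=48  regs=<6,48>
Under OS (2×3), PE[0][2]:
  0: (0,2).acc=0  regs=<0,0>
  1: (0,2).acc=0  regs=<0,0>
  2: (0,2).acc=48  regs=<6,8>
Under RS (2×3), PE[0][2]:
  0: (0,2).acc=0  regs=<0,0>
  1: (0,2).acc=0  regs=<0,0>
  2: (0,2).acc=49  regs=<49,2>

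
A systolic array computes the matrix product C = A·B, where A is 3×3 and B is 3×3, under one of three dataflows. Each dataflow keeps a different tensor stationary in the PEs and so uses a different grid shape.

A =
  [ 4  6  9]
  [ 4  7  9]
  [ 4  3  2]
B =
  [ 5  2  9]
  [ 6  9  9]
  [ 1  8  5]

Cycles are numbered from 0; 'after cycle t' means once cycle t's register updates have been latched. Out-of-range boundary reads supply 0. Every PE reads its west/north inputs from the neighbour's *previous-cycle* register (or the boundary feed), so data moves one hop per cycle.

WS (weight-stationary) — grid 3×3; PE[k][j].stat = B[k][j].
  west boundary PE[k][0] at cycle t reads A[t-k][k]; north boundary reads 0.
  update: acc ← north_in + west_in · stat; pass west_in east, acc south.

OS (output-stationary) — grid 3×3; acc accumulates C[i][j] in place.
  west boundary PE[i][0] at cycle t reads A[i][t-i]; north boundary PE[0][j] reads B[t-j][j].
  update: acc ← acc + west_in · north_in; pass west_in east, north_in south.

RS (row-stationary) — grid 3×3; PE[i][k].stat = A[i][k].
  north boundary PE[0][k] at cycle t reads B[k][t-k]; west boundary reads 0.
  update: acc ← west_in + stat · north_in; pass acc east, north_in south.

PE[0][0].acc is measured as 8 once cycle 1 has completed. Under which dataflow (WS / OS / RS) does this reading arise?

WS (3×3 grid), PE[0][0]:
  t=0 PE[0][0]: acc=20 h=4 v=20
  t=1 PE[0][0]: acc=20 h=4 v=20
OS (3×3 grid), PE[0][0]:
  t=0 PE[0][0]: acc=20 h=4 v=5
  t=1 PE[0][0]: acc=56 h=6 v=6
RS (3×3 grid), PE[0][0]:
  t=0 PE[0][0]: acc=20 h=20 v=5
  t=1 PE[0][0]: acc=8 h=8 v=2

dataflow = RS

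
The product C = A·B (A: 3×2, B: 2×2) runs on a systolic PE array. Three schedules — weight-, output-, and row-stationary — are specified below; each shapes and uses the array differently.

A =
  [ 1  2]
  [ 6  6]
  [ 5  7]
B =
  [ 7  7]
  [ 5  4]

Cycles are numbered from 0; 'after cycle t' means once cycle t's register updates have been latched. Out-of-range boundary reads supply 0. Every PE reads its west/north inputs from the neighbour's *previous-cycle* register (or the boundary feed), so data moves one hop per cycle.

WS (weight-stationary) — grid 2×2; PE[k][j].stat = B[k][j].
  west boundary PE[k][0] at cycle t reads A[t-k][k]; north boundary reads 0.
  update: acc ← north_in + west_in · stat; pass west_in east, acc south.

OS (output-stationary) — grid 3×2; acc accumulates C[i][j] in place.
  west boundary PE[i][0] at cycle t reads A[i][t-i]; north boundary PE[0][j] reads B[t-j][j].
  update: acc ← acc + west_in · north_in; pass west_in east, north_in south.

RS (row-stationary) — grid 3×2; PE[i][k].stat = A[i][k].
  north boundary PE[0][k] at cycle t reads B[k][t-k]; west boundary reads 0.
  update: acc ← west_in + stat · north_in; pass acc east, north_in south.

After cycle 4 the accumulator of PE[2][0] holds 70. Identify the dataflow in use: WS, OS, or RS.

dataflow = OS

WS: PE[2][0] is outside its 2×2 grid.
OS (3×2 grid), PE[2][0]:
  [0] (2,0) acc=0 (h:0 v:0)
  [1] (2,0) acc=0 (h:0 v:0)
  [2] (2,0) acc=35 (h:5 v:7)
  [3] (2,0) acc=70 (h:7 v:5)
  [4] (2,0) acc=70 (h:0 v:0)
RS (3×2 grid), PE[2][0]:
  [0] (2,0) acc=0 (h:0 v:0)
  [1] (2,0) acc=0 (h:0 v:0)
  [2] (2,0) acc=35 (h:35 v:7)
  [3] (2,0) acc=35 (h:35 v:7)
  [4] (2,0) acc=0 (h:0 v:0)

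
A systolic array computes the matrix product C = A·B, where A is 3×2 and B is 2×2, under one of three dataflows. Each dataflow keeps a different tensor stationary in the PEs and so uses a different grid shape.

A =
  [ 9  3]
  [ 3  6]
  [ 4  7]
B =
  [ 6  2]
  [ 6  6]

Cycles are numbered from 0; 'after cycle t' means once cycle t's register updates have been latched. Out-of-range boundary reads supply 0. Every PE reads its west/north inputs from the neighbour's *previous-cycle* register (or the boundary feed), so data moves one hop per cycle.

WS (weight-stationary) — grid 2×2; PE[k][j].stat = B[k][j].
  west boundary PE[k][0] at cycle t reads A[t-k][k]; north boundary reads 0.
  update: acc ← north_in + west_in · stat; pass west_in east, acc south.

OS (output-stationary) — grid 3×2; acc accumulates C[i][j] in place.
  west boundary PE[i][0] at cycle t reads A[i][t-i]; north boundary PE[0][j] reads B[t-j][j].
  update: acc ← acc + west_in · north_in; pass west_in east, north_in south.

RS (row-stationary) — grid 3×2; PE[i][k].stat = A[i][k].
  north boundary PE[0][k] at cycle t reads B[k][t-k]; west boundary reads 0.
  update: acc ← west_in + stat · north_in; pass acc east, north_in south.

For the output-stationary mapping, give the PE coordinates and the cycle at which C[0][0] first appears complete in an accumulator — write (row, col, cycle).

OS: C[0][0] accumulates in PE[0][0]:
  c0 r0c0: 54 / 9 / 6
  c1 r0c0: 72 / 3 / 6

(row, col, cycle) = (0, 0, 1)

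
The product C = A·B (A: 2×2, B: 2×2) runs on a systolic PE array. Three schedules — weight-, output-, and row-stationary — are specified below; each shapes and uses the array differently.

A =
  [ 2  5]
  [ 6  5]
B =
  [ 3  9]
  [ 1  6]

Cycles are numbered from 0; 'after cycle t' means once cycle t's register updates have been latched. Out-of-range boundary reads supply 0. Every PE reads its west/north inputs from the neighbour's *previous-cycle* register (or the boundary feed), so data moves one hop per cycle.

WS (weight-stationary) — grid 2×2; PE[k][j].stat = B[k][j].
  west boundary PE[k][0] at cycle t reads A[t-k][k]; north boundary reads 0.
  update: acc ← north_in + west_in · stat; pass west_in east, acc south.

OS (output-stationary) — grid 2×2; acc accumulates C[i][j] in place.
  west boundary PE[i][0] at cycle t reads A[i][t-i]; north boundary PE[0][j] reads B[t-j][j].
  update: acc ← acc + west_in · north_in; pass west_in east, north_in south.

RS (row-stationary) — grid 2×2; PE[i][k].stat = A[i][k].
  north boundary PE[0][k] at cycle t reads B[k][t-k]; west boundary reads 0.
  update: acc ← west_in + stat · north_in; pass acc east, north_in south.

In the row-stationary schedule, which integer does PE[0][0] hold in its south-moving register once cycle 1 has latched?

register = 9

RS (2×2). Following PE[0][0] plus its west/north inputs:
  t=0 PE[0][0]: acc=6 h=6 v=3
  t=1 PE[0][0]: acc=18 h=18 v=9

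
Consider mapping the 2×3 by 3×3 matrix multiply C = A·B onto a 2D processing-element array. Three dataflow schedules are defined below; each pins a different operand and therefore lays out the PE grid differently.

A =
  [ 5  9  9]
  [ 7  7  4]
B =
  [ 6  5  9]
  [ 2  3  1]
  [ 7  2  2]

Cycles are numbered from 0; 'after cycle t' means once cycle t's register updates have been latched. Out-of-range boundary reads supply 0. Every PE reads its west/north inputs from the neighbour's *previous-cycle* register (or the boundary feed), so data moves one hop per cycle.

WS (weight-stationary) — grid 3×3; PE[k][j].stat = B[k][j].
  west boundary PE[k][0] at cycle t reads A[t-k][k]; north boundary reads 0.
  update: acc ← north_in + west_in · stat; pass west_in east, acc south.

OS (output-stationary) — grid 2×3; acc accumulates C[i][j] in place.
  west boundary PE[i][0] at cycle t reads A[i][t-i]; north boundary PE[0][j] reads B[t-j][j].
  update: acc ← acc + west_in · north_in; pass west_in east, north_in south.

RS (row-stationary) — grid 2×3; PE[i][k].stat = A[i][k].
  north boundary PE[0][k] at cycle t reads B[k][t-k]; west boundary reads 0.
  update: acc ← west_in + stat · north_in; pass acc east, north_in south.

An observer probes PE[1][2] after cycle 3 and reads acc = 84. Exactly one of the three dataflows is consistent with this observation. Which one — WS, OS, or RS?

WS [3×3] PE[1][2] across cycles:
  cycle 0: PE[1][2] → acc 0, east 0, south 0
  cycle 1: PE[1][2] → acc 0, east 0, south 0
  cycle 2: PE[1][2] → acc 0, east 0, south 0
  cycle 3: PE[1][2] → acc 54, east 9, south 54
OS [2×3] PE[1][2] across cycles:
  cycle 0: PE[1][2] → acc 0, east 0, south 0
  cycle 1: PE[1][2] → acc 0, east 0, south 0
  cycle 2: PE[1][2] → acc 0, east 0, south 0
  cycle 3: PE[1][2] → acc 63, east 7, south 9
RS [2×3] PE[1][2] across cycles:
  cycle 0: PE[1][2] → acc 0, east 0, south 0
  cycle 1: PE[1][2] → acc 0, east 0, south 0
  cycle 2: PE[1][2] → acc 0, east 0, south 0
  cycle 3: PE[1][2] → acc 84, east 84, south 7

dataflow = RS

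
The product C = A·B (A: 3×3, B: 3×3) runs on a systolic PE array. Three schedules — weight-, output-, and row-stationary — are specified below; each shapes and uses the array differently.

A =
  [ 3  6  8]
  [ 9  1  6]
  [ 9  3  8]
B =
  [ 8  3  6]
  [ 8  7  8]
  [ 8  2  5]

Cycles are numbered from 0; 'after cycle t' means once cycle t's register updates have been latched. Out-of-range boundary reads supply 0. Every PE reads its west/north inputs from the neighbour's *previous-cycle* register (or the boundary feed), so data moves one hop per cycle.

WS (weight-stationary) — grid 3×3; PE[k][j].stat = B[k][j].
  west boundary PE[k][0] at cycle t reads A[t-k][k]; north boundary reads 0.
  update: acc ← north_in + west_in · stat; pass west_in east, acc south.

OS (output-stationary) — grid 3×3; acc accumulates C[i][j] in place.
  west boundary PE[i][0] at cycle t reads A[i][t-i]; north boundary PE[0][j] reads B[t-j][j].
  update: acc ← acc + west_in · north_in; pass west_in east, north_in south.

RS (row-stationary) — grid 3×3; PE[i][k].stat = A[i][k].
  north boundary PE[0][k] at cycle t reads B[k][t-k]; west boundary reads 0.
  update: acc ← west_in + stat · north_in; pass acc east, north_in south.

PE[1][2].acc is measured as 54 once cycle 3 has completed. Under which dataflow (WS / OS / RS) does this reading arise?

— WS: 3×3; PE[1][2] trace:
  after 0 — PE[1][2] acc=0, pass-E 0, pass-S 0
  after 1 — PE[1][2] acc=0, pass-E 0, pass-S 0
  after 2 — PE[1][2] acc=0, pass-E 0, pass-S 0
  after 3 — PE[1][2] acc=66, pass-E 6, pass-S 66
— OS: 3×3; PE[1][2] trace:
  after 0 — PE[1][2] acc=0, pass-E 0, pass-S 0
  after 1 — PE[1][2] acc=0, pass-E 0, pass-S 0
  after 2 — PE[1][2] acc=0, pass-E 0, pass-S 0
  after 3 — PE[1][2] acc=54, pass-E 9, pass-S 6
— RS: 3×3; PE[1][2] trace:
  after 0 — PE[1][2] acc=0, pass-E 0, pass-S 0
  after 1 — PE[1][2] acc=0, pass-E 0, pass-S 0
  after 2 — PE[1][2] acc=0, pass-E 0, pass-S 0
  after 3 — PE[1][2] acc=128, pass-E 128, pass-S 8

dataflow = OS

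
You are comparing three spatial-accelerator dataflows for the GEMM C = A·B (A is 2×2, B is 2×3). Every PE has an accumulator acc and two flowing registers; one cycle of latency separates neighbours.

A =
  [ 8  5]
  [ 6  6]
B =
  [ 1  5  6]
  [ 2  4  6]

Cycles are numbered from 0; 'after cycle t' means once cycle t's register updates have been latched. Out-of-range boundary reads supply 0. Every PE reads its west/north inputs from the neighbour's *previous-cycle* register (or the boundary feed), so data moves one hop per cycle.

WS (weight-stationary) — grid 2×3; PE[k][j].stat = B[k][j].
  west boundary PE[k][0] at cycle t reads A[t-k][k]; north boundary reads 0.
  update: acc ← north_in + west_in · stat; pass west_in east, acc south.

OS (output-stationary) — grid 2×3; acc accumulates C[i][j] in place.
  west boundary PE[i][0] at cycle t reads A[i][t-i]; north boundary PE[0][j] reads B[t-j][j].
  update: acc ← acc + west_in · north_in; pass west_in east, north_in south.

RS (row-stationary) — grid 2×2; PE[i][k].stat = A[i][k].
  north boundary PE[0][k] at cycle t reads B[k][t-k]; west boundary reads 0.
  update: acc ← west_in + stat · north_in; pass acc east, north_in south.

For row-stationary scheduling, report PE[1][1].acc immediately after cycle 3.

PE[1][1].acc = 54

RS (2×2). Following PE[1][1] plus its west/north inputs:
  step 0 · PE0,1: acc=0; fwd→0 fwd↓0
  step 0 · PE1,0: acc=0; fwd→0 fwd↓0
  step 0 · PE1,1: acc=0; fwd→0 fwd↓0
  step 1 · PE0,1: acc=18; fwd→18 fwd↓2
  step 1 · PE1,0: acc=6; fwd→6 fwd↓1
  step 1 · PE1,1: acc=0; fwd→0 fwd↓0
  step 2 · PE0,1: acc=60; fwd→60 fwd↓4
  step 2 · PE1,0: acc=30; fwd→30 fwd↓5
  step 2 · PE1,1: acc=18; fwd→18 fwd↓2
  step 3 · PE0,1: acc=78; fwd→78 fwd↓6
  step 3 · PE1,0: acc=36; fwd→36 fwd↓6
  step 3 · PE1,1: acc=54; fwd→54 fwd↓4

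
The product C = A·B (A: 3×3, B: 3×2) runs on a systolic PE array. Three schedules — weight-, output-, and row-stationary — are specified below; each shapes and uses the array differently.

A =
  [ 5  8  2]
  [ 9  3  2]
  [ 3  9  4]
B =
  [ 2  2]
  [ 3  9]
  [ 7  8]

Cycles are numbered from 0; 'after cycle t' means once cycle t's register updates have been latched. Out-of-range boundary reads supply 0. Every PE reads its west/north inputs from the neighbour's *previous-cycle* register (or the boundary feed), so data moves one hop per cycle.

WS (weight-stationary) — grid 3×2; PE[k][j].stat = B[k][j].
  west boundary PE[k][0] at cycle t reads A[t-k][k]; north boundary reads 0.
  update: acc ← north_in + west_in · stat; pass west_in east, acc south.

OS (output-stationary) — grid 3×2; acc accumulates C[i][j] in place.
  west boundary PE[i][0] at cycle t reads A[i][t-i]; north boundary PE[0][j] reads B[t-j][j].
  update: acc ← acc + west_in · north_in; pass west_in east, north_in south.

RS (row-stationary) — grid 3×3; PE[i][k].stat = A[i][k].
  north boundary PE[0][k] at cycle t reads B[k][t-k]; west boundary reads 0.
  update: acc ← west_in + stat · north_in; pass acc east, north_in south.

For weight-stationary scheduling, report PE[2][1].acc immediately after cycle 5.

PE[2][1].acc = 119

WS on a 3×2 grid — tracing PE[2][1] and its feeders:
  0: (1,1).acc=0  regs=<0,0>
  0: (2,0).acc=0  regs=<0,0>
  0: (2,1).acc=0  regs=<0,0>
  1: (1,1).acc=0  regs=<0,0>
  1: (2,0).acc=0  regs=<0,0>
  1: (2,1).acc=0  regs=<0,0>
  2: (1,1).acc=82  regs=<8,82>
  2: (2,0).acc=48  regs=<2,48>
  2: (2,1).acc=0  regs=<0,0>
  3: (1,1).acc=45  regs=<3,45>
  3: (2,0).acc=41  regs=<2,41>
  3: (2,1).acc=98  regs=<2,98>
  4: (1,1).acc=87  regs=<9,87>
  4: (2,0).acc=61  regs=<4,61>
  4: (2,1).acc=61  regs=<2,61>
  5: (1,1).acc=0  regs=<0,0>
  5: (2,0).acc=0  regs=<0,0>
  5: (2,1).acc=119  regs=<4,119>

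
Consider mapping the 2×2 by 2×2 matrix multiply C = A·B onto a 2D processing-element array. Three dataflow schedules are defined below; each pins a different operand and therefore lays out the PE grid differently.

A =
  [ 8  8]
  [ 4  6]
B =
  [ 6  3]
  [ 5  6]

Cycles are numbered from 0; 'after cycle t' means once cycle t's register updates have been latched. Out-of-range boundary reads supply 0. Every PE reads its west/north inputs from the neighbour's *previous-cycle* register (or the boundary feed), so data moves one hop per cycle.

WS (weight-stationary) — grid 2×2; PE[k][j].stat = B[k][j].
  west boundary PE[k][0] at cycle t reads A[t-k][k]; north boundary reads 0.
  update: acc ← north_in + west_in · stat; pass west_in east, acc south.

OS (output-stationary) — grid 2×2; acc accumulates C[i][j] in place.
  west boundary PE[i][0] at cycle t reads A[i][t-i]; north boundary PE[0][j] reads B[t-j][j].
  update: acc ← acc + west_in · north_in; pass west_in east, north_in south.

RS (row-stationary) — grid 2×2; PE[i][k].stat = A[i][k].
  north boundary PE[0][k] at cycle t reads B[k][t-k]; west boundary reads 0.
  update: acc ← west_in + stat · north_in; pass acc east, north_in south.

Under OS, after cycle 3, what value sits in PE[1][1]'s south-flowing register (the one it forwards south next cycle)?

register = 6

OS (2×2). Following PE[1][1] plus its west/north inputs:
  cycle 0: PE[0][1] → acc 0, east 0, south 0
  cycle 0: PE[1][0] → acc 0, east 0, south 0
  cycle 0: PE[1][1] → acc 0, east 0, south 0
  cycle 1: PE[0][1] → acc 24, east 8, south 3
  cycle 1: PE[1][0] → acc 24, east 4, south 6
  cycle 1: PE[1][1] → acc 0, east 0, south 0
  cycle 2: PE[0][1] → acc 72, east 8, south 6
  cycle 2: PE[1][0] → acc 54, east 6, south 5
  cycle 2: PE[1][1] → acc 12, east 4, south 3
  cycle 3: PE[0][1] → acc 72, east 0, south 0
  cycle 3: PE[1][0] → acc 54, east 0, south 0
  cycle 3: PE[1][1] → acc 48, east 6, south 6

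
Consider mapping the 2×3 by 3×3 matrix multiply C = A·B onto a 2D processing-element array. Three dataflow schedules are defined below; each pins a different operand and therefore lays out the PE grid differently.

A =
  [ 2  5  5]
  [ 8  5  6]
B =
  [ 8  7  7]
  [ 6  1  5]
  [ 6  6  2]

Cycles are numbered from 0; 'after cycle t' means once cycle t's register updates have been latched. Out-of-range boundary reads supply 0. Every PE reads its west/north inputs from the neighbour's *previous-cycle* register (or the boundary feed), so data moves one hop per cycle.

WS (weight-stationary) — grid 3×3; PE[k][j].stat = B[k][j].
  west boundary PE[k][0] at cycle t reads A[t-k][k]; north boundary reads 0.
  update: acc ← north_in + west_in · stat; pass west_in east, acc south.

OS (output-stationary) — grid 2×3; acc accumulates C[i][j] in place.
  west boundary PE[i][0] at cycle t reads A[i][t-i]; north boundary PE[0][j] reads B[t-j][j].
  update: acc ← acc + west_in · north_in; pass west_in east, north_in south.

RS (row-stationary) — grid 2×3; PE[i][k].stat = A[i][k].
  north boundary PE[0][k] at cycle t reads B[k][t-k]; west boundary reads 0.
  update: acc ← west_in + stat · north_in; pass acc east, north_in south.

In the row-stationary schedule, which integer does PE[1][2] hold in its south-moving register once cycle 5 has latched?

Tracing RS — 2×3 array, target PE[1][2]:
  cycle 0: PE[0][2] → acc 0, east 0, south 0
  cycle 0: PE[1][1] → acc 0, east 0, south 0
  cycle 0: PE[1][2] → acc 0, east 0, south 0
  cycle 1: PE[0][2] → acc 0, east 0, south 0
  cycle 1: PE[1][1] → acc 0, east 0, south 0
  cycle 1: PE[1][2] → acc 0, east 0, south 0
  cycle 2: PE[0][2] → acc 76, east 76, south 6
  cycle 2: PE[1][1] → acc 94, east 94, south 6
  cycle 2: PE[1][2] → acc 0, east 0, south 0
  cycle 3: PE[0][2] → acc 49, east 49, south 6
  cycle 3: PE[1][1] → acc 61, east 61, south 1
  cycle 3: PE[1][2] → acc 130, east 130, south 6
  cycle 4: PE[0][2] → acc 49, east 49, south 2
  cycle 4: PE[1][1] → acc 81, east 81, south 5
  cycle 4: PE[1][2] → acc 97, east 97, south 6
  cycle 5: PE[0][2] → acc 0, east 0, south 0
  cycle 5: PE[1][1] → acc 0, east 0, south 0
  cycle 5: PE[1][2] → acc 93, east 93, south 2

register = 2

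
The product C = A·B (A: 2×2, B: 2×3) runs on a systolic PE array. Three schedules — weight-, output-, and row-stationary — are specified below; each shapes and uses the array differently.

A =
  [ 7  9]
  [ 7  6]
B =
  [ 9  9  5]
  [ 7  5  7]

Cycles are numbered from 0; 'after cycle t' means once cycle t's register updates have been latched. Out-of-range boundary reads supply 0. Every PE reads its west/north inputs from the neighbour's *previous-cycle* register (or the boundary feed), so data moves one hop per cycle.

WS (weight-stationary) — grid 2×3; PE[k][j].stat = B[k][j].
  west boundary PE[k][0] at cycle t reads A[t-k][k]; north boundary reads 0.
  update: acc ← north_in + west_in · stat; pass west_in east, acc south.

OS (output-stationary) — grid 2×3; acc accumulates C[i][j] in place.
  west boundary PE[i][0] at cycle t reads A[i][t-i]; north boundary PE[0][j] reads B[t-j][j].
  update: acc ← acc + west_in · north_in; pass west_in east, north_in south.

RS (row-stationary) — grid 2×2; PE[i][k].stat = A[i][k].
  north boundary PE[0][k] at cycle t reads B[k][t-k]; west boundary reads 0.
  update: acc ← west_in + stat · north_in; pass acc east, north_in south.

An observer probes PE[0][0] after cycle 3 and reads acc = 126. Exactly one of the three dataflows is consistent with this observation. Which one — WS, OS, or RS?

dataflow = OS

WS [2×3] PE[0][0] across cycles:
  cycle 0: PE[0][0] → acc 63, east 7, south 63
  cycle 1: PE[0][0] → acc 63, east 7, south 63
  cycle 2: PE[0][0] → acc 0, east 0, south 0
  cycle 3: PE[0][0] → acc 0, east 0, south 0
OS [2×3] PE[0][0] across cycles:
  cycle 0: PE[0][0] → acc 63, east 7, south 9
  cycle 1: PE[0][0] → acc 126, east 9, south 7
  cycle 2: PE[0][0] → acc 126, east 0, south 0
  cycle 3: PE[0][0] → acc 126, east 0, south 0
RS [2×2] PE[0][0] across cycles:
  cycle 0: PE[0][0] → acc 63, east 63, south 9
  cycle 1: PE[0][0] → acc 63, east 63, south 9
  cycle 2: PE[0][0] → acc 35, east 35, south 5
  cycle 3: PE[0][0] → acc 0, east 0, south 0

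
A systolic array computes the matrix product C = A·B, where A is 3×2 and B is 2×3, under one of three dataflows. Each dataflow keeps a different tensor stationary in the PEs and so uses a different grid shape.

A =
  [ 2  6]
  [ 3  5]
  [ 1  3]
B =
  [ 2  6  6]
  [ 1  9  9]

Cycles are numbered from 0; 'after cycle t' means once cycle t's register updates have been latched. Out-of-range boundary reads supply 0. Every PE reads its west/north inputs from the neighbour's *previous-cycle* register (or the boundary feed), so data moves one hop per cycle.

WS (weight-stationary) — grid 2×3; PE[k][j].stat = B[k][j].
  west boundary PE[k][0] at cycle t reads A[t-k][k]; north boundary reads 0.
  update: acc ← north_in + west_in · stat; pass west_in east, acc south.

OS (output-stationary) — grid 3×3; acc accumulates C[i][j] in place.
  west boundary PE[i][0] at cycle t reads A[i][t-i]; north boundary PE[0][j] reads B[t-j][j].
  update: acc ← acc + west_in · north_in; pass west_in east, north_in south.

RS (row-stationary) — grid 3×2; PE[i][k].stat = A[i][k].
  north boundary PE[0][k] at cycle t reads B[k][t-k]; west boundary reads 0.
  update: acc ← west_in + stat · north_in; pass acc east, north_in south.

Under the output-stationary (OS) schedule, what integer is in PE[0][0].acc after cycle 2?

PE[0][0].acc = 10

OS 3×3: PE[0][0] cycle-by-cycle (with neighbour feeds):
  t=0 PE[0][0]: acc=4 h=2 v=2
  t=1 PE[0][0]: acc=10 h=6 v=1
  t=2 PE[0][0]: acc=10 h=0 v=0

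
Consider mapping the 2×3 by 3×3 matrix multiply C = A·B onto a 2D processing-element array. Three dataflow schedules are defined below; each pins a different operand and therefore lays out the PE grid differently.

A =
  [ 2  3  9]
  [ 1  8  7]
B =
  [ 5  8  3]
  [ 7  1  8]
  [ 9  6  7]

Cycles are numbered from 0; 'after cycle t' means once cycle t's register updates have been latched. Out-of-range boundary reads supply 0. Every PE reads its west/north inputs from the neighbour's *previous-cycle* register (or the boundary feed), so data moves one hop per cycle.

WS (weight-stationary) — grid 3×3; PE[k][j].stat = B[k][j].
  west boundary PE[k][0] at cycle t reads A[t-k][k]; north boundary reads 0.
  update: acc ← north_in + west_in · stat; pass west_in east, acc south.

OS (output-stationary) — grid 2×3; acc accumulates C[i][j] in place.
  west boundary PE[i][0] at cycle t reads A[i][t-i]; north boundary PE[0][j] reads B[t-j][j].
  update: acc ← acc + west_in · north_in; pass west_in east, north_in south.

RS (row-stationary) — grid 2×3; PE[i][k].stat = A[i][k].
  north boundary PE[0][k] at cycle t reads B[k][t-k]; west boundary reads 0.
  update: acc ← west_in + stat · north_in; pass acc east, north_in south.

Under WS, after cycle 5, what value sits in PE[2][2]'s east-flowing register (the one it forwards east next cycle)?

register = 7

Tracing WS — 3×3 array, target PE[2][2]:
  cycle 0: PE[1][2] → acc 0, east 0, south 0
  cycle 0: PE[2][1] → acc 0, east 0, south 0
  cycle 0: PE[2][2] → acc 0, east 0, south 0
  cycle 1: PE[1][2] → acc 0, east 0, south 0
  cycle 1: PE[2][1] → acc 0, east 0, south 0
  cycle 1: PE[2][2] → acc 0, east 0, south 0
  cycle 2: PE[1][2] → acc 0, east 0, south 0
  cycle 2: PE[2][1] → acc 0, east 0, south 0
  cycle 2: PE[2][2] → acc 0, east 0, south 0
  cycle 3: PE[1][2] → acc 30, east 3, south 30
  cycle 3: PE[2][1] → acc 73, east 9, south 73
  cycle 3: PE[2][2] → acc 0, east 0, south 0
  cycle 4: PE[1][2] → acc 67, east 8, south 67
  cycle 4: PE[2][1] → acc 58, east 7, south 58
  cycle 4: PE[2][2] → acc 93, east 9, south 93
  cycle 5: PE[1][2] → acc 0, east 0, south 0
  cycle 5: PE[2][1] → acc 0, east 0, south 0
  cycle 5: PE[2][2] → acc 116, east 7, south 116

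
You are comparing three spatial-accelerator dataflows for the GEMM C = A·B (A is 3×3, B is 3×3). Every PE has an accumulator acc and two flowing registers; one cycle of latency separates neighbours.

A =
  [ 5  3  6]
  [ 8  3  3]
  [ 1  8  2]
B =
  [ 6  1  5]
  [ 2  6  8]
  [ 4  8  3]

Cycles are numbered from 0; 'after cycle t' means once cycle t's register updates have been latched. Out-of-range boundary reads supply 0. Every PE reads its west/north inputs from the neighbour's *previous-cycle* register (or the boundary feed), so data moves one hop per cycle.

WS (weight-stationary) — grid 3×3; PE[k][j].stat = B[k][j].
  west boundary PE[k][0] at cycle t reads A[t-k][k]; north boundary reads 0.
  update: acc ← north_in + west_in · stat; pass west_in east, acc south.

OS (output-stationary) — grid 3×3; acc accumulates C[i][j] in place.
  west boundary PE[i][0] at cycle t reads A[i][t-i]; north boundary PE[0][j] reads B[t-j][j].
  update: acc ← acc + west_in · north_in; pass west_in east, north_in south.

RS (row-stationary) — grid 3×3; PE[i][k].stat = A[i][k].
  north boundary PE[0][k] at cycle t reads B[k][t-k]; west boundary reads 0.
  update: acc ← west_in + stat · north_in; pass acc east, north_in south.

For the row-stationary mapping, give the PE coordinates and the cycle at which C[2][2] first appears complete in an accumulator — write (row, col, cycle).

Under RS, C[2][2] lands at PE[2][2]:
  c0 r2c2: 0 / 0 / 0
  c1 r2c2: 0 / 0 / 0
  c2 r2c2: 0 / 0 / 0
  c3 r2c2: 0 / 0 / 0
  c4 r2c2: 30 / 30 / 4
  c5 r2c2: 65 / 65 / 8
  c6 r2c2: 75 / 75 / 3

(row, col, cycle) = (2, 2, 6)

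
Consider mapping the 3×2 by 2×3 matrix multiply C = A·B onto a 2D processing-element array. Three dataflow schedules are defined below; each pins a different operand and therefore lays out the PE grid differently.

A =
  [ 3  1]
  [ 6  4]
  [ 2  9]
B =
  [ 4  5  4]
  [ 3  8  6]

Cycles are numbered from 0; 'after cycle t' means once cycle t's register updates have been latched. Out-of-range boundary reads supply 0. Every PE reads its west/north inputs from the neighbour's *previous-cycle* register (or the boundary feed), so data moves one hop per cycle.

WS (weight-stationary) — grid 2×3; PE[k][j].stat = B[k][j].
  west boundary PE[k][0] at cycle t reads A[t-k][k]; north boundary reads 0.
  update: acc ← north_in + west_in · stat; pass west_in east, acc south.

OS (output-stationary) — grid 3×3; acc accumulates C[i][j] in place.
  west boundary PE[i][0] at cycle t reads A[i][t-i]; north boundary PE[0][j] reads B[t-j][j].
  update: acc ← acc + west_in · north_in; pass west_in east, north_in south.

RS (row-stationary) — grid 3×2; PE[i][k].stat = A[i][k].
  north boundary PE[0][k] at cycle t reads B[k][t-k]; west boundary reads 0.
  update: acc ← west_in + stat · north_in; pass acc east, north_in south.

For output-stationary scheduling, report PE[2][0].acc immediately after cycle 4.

OS 3×3: PE[2][0] cycle-by-cycle (with neighbour feeds):
  [0] (1,0) acc=0 (h:0 v:0)
  [0] (2,0) acc=0 (h:0 v:0)
  [1] (1,0) acc=24 (h:6 v:4)
  [1] (2,0) acc=0 (h:0 v:0)
  [2] (1,0) acc=36 (h:4 v:3)
  [2] (2,0) acc=8 (h:2 v:4)
  [3] (1,0) acc=36 (h:0 v:0)
  [3] (2,0) acc=35 (h:9 v:3)
  [4] (1,0) acc=36 (h:0 v:0)
  [4] (2,0) acc=35 (h:0 v:0)

PE[2][0].acc = 35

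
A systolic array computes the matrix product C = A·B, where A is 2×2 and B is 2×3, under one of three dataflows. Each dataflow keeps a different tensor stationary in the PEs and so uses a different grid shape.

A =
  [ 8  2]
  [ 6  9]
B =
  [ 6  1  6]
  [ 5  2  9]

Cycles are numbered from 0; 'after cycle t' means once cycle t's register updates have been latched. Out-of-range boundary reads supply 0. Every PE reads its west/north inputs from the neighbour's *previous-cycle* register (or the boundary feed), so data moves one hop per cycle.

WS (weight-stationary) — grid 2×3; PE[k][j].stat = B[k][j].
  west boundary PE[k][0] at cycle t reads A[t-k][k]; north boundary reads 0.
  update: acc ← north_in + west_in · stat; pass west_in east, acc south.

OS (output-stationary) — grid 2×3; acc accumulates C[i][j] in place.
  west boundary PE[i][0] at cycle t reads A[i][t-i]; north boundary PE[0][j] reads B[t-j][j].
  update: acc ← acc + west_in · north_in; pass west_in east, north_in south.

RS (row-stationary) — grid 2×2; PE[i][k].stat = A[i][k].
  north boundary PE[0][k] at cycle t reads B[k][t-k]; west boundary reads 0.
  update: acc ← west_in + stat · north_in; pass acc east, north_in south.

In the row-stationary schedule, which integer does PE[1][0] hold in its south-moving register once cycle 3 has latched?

RS 2×2: PE[1][0] cycle-by-cycle (with neighbour feeds):
  after 0 — PE[0][0] acc=48, pass-E 48, pass-S 6
  after 0 — PE[1][0] acc=0, pass-E 0, pass-S 0
  after 1 — PE[0][0] acc=8, pass-E 8, pass-S 1
  after 1 — PE[1][0] acc=36, pass-E 36, pass-S 6
  after 2 — PE[0][0] acc=48, pass-E 48, pass-S 6
  after 2 — PE[1][0] acc=6, pass-E 6, pass-S 1
  after 3 — PE[0][0] acc=0, pass-E 0, pass-S 0
  after 3 — PE[1][0] acc=36, pass-E 36, pass-S 6

register = 6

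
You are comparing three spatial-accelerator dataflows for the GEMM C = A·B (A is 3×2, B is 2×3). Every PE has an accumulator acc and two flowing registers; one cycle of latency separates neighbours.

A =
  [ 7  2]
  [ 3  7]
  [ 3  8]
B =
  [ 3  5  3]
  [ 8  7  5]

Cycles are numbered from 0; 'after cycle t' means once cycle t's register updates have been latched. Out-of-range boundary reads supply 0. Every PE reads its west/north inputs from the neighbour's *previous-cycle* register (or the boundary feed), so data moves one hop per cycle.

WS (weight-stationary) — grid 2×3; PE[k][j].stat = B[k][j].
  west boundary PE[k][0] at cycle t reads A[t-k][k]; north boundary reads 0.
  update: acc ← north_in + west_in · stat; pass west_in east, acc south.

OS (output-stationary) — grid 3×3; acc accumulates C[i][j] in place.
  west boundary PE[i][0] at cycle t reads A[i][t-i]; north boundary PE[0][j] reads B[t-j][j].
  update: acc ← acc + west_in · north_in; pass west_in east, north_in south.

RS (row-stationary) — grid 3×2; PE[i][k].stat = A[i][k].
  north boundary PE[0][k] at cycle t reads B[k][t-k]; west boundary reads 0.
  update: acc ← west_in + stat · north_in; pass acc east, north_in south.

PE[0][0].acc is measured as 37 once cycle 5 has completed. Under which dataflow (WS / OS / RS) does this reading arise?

— WS: 2×3; PE[0][0] trace:
  c0 r0c0: 21 / 7 / 21
  c1 r0c0: 9 / 3 / 9
  c2 r0c0: 9 / 3 / 9
  c3 r0c0: 0 / 0 / 0
  c4 r0c0: 0 / 0 / 0
  c5 r0c0: 0 / 0 / 0
— OS: 3×3; PE[0][0] trace:
  c0 r0c0: 21 / 7 / 3
  c1 r0c0: 37 / 2 / 8
  c2 r0c0: 37 / 0 / 0
  c3 r0c0: 37 / 0 / 0
  c4 r0c0: 37 / 0 / 0
  c5 r0c0: 37 / 0 / 0
— RS: 3×2; PE[0][0] trace:
  c0 r0c0: 21 / 21 / 3
  c1 r0c0: 35 / 35 / 5
  c2 r0c0: 21 / 21 / 3
  c3 r0c0: 0 / 0 / 0
  c4 r0c0: 0 / 0 / 0
  c5 r0c0: 0 / 0 / 0

dataflow = OS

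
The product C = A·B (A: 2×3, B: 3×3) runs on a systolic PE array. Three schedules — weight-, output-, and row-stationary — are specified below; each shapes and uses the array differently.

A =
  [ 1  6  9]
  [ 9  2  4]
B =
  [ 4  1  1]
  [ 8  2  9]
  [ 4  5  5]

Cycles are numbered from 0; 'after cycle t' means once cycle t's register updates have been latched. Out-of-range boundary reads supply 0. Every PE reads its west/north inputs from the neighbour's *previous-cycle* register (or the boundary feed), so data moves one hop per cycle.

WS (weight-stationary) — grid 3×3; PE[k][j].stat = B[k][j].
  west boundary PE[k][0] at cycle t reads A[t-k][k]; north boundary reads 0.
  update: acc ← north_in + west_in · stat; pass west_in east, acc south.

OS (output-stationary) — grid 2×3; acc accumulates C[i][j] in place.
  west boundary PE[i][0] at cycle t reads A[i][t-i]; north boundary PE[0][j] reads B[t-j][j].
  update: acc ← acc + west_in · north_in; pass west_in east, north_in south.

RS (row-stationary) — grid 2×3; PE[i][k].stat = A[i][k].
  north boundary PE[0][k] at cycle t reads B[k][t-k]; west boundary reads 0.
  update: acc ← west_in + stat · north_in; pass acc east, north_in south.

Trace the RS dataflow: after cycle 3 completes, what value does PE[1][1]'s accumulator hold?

PE[1][1].acc = 13

RS on a 2×3 grid — tracing PE[1][1] and its feeders:
  0: (0,1).acc=0  regs=<0,0>
  0: (1,0).acc=0  regs=<0,0>
  0: (1,1).acc=0  regs=<0,0>
  1: (0,1).acc=52  regs=<52,8>
  1: (1,0).acc=36  regs=<36,4>
  1: (1,1).acc=0  regs=<0,0>
  2: (0,1).acc=13  regs=<13,2>
  2: (1,0).acc=9  regs=<9,1>
  2: (1,1).acc=52  regs=<52,8>
  3: (0,1).acc=55  regs=<55,9>
  3: (1,0).acc=9  regs=<9,1>
  3: (1,1).acc=13  regs=<13,2>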